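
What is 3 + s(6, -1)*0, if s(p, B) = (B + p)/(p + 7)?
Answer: 3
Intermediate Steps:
s(p, B) = (B + p)/(7 + p)
3 + s(6, -1)*0 = 3 + ((-1 + 6)/(7 + 6))*0 = 3 + (5/13)*0 = 3 + 0 = 3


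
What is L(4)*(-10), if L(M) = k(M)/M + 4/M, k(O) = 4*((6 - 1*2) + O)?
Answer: -90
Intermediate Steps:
k(O) = 16 + 4*O (k(O) = 4*((6 - 2) + O) = 4*(4 + O) = 16 + 4*O)
L(M) = 4/M + (16 + 4*M)/M (L(M) = (16 + 4*M)/M + 4/M = 4/M + (16 + 4*M)/M)
L(4)*(-10) = (4 + 20/4)*(-10) = (4 + 20*(¼))*(-10) = (4 + 5)*(-10) = 9*(-10) = -90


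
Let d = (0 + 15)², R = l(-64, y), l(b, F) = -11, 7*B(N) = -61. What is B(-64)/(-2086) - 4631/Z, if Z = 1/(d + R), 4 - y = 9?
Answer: -14471078407/14602 ≈ -9.9103e+5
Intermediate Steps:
y = -5 (y = 4 - 1*9 = 4 - 9 = -5)
B(N) = -61/7 (B(N) = (⅐)*(-61) = -61/7)
R = -11
d = 225 (d = 15² = 225)
Z = 1/214 (Z = 1/(225 - 11) = 1/214 ≈ 0.0046729)
B(-64)/(-2086) - 4631/Z = -61/7/(-2086) - 4631/1/214 = -61/7*(-1/2086) - 4631*214 = 61/14602 - 991034 = -14471078407/14602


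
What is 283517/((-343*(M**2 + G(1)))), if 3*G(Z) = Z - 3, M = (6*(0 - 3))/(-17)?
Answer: -245809239/135142 ≈ -1818.9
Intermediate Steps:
M = 18/17 (M = (6*(-3))*(-1/17) = -18*(-1/17) = 18/17 ≈ 1.0588)
G(Z) = -1 + Z/3 (G(Z) = (Z - 3)/3 = (-3 + Z)/3 = -1 + Z/3)
283517/((-343*(M**2 + G(1)))) = 283517/((-343*((18/17)**2 + (-1 + (1/3)*1)))) = 283517/((-343*(324/289 + (-1 + 1/3)))) = 283517/((-343*(324/289 - 2/3))) = 283517/((-343*394/867)) = 283517/(-135142/867) = 283517*(-867/135142) = -245809239/135142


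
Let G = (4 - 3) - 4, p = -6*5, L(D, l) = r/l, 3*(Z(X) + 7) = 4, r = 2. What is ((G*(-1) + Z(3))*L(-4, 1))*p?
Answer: 160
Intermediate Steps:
Z(X) = -17/3 (Z(X) = -7 + (⅓)*4 = -7 + 4/3 = -17/3)
L(D, l) = 2/l
p = -30
G = -3 (G = 1 - 4 = -3)
((G*(-1) + Z(3))*L(-4, 1))*p = ((-3*(-1) - 17/3)*(2/1))*(-30) = ((3 - 17/3)*(2*1))*(-30) = -8/3*2*(-30) = -16/3*(-30) = 160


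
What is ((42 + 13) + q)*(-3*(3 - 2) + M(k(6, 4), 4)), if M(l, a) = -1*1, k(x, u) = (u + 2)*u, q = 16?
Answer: -284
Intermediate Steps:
k(x, u) = u*(2 + u) (k(x, u) = (2 + u)*u = u*(2 + u))
M(l, a) = -1
((42 + 13) + q)*(-3*(3 - 2) + M(k(6, 4), 4)) = ((42 + 13) + 16)*(-3*(3 - 2) - 1) = (55 + 16)*(-3*1 - 1) = 71*(-3 - 1) = 71*(-4) = -284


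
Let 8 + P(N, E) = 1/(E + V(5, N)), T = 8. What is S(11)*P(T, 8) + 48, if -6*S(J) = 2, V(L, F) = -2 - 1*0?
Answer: 911/18 ≈ 50.611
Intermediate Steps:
V(L, F) = -2 (V(L, F) = -2 + 0 = -2)
S(J) = -⅓ (S(J) = -⅙*2 = -⅓)
P(N, E) = -8 + 1/(-2 + E) (P(N, E) = -8 + 1/(E - 2) = -8 + 1/(-2 + E))
S(11)*P(T, 8) + 48 = -(17 - 8*8)/(3*(-2 + 8)) + 48 = -(17 - 64)/(3*6) + 48 = -(-47)/18 + 48 = -⅓*(-47/6) + 48 = 47/18 + 48 = 911/18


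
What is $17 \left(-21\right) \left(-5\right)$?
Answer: $1785$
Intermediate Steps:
$17 \left(-21\right) \left(-5\right) = \left(-357\right) \left(-5\right) = 1785$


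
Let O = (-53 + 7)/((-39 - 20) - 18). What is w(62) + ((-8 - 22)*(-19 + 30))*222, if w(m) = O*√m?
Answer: -73260 + 46*√62/77 ≈ -73255.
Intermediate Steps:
O = 46/77 (O = -46/(-59 - 18) = -46/(-77) = -46*(-1/77) = 46/77 ≈ 0.59740)
w(m) = 46*√m/77
w(62) + ((-8 - 22)*(-19 + 30))*222 = 46*√62/77 + ((-8 - 22)*(-19 + 30))*222 = 46*√62/77 - 30*11*222 = 46*√62/77 - 330*222 = 46*√62/77 - 73260 = -73260 + 46*√62/77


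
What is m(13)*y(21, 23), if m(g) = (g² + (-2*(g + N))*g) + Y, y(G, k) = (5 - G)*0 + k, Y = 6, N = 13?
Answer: -11523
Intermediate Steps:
y(G, k) = k (y(G, k) = 0 + k = k)
m(g) = 6 + g² + g*(-26 - 2*g) (m(g) = (g² + (-2*(g + 13))*g) + 6 = (g² + (-2*(13 + g))*g) + 6 = (g² + (-26 - 2*g)*g) + 6 = (g² + g*(-26 - 2*g)) + 6 = 6 + g² + g*(-26 - 2*g))
m(13)*y(21, 23) = (6 - 1*13² - 26*13)*23 = (6 - 1*169 - 338)*23 = (6 - 169 - 338)*23 = -501*23 = -11523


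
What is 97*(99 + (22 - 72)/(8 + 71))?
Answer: 753787/79 ≈ 9541.6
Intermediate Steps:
97*(99 + (22 - 72)/(8 + 71)) = 97*(99 - 50/79) = 97*(7771/79) = 753787/79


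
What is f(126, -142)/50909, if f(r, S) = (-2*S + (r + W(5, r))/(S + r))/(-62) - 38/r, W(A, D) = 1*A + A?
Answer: -37069/397701108 ≈ -9.3208e-5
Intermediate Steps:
W(A, D) = 2*A (W(A, D) = A + A = 2*A)
f(r, S) = -38/r + S/31 - (10 + r)/(62*(S + r)) (f(r, S) = (-2*S + (r + 2*5)/(S + r))/(-62) - 38/r = (-2*S + (r + 10)/(S + r))*(-1/62) - 38/r = (-2*S + (10 + r)/(S + r))*(-1/62) - 38/r = (S/31 - (10 + r)/(62*(S + r))) - 38/r = -38/r + S/31 - (10 + r)/(62*(S + r)))
f(126, -142)/50909 = ((1/62)*(-1*126² - 2366*126 - 2356*(-142) + 2*(-142)*126² + 2*126*(-142)²)/(126*(-142 + 126)))/50909 = ((1/62)*(1/126)*(-1*15876 - 298116 + 334552 + 2*(-142)*15876 + 2*126*20164)/(-16))*(1/50909) = ((1/62)*(1/126)*(-1/16)*(-15876 - 298116 + 334552 - 4508784 + 5081328))*(1/50909) = ((1/62)*(1/126)*(-1/16)*593104)*(1/50909) = -37069/7812*1/50909 = -37069/397701108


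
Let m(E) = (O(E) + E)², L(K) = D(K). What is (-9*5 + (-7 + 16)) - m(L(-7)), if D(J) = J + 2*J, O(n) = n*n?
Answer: -176436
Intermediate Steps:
O(n) = n²
D(J) = 3*J
L(K) = 3*K
m(E) = (E + E²)² (m(E) = (E² + E)² = (E + E²)²)
(-9*5 + (-7 + 16)) - m(L(-7)) = (-9*5 + (-7 + 16)) - (3*(-7))²*(1 + 3*(-7))² = (-45 + 9) - (-21)²*(1 - 21)² = -36 - 441*(-20)² = -36 - 441*400 = -36 - 1*176400 = -36 - 176400 = -176436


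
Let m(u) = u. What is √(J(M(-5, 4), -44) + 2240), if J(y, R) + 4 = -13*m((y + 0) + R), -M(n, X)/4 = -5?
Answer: 14*√13 ≈ 50.478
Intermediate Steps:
M(n, X) = 20 (M(n, X) = -4*(-5) = 20)
J(y, R) = -4 - 13*R - 13*y (J(y, R) = -4 - 13*((y + 0) + R) = -4 - 13*(y + R) = -4 - 13*(R + y) = -4 + (-13*R - 13*y) = -4 - 13*R - 13*y)
√(J(M(-5, 4), -44) + 2240) = √((-4 - 13*(-44) - 13*20) + 2240) = √((-4 + 572 - 260) + 2240) = √(308 + 2240) = √2548 = 14*√13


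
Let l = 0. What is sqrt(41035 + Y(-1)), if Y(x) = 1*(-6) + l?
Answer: sqrt(41029) ≈ 202.56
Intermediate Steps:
Y(x) = -6 (Y(x) = 1*(-6) + 0 = -6 + 0 = -6)
sqrt(41035 + Y(-1)) = sqrt(41035 - 6) = sqrt(41029)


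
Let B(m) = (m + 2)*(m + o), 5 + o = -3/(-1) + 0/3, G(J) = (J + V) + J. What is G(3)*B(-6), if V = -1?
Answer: 160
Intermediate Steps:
G(J) = -1 + 2*J (G(J) = (J - 1) + J = (-1 + J) + J = -1 + 2*J)
o = -2 (o = -5 + (-3/(-1) + 0/3) = -5 + (-3*(-1) + 0*(1/3)) = -5 + (3 + 0) = -5 + 3 = -2)
B(m) = (-2 + m)*(2 + m) (B(m) = (m + 2)*(m - 2) = (2 + m)*(-2 + m) = (-2 + m)*(2 + m))
G(3)*B(-6) = (-1 + 2*3)*(-4 + (-6)**2) = (-1 + 6)*(-4 + 36) = 5*32 = 160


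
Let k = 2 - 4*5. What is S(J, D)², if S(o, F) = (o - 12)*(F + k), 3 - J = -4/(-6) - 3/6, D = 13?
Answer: 75625/36 ≈ 2100.7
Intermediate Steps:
J = 17/6 (J = 3 - (-4/(-6) - 3/6) = 3 - (-4*(-⅙) - 3*⅙) = 3 - (⅔ - ½) = 3 - 1*⅙ = 3 - ⅙ = 17/6 ≈ 2.8333)
k = -18 (k = 2 - 20 = -18)
S(o, F) = (-18 + F)*(-12 + o) (S(o, F) = (o - 12)*(F - 18) = (-12 + o)*(-18 + F) = (-18 + F)*(-12 + o))
S(J, D)² = (216 - 18*17/6 - 12*13 + 13*(17/6))² = (216 - 51 - 156 + 221/6)² = (275/6)² = 75625/36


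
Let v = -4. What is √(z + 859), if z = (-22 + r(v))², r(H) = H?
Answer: √1535 ≈ 39.179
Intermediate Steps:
z = 676 (z = (-22 - 4)² = (-26)² = 676)
√(z + 859) = √(676 + 859) = √1535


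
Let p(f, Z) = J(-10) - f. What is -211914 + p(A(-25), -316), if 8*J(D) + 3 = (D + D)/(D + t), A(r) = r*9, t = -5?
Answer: -5080541/24 ≈ -2.1169e+5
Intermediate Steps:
A(r) = 9*r
J(D) = -3/8 + D/(4*(-5 + D)) (J(D) = -3/8 + ((D + D)/(D - 5))/8 = -3/8 + ((2*D)/(-5 + D))/8 = -3/8 + (2*D/(-5 + D))/8 = -3/8 + D/(4*(-5 + D)))
p(f, Z) = -5/24 - f (p(f, Z) = (15 - 1*(-10))/(8*(-5 - 10)) - f = (⅛)*(15 + 10)/(-15) - f = (⅛)*(-1/15)*25 - f = -5/24 - f)
-211914 + p(A(-25), -316) = -211914 + (-5/24 - 9*(-25)) = -211914 + (-5/24 - 1*(-225)) = -211914 + (-5/24 + 225) = -211914 + 5395/24 = -5080541/24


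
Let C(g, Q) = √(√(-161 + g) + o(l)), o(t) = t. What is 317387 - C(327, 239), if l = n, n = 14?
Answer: 317387 - √(14 + √166) ≈ 3.1738e+5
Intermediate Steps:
l = 14
C(g, Q) = √(14 + √(-161 + g)) (C(g, Q) = √(√(-161 + g) + 14) = √(14 + √(-161 + g)))
317387 - C(327, 239) = 317387 - √(14 + √(-161 + 327)) = 317387 - √(14 + √166)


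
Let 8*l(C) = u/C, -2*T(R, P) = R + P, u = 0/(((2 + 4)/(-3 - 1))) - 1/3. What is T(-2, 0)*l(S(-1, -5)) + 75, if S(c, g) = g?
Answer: 9001/120 ≈ 75.008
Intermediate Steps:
u = -⅓ (u = 0/((6/(-4))) - 1*⅓ = 0/((6*(-¼))) - ⅓ = 0/(-3/2) - ⅓ = 0*(-⅔) - ⅓ = 0 - ⅓ = -⅓ ≈ -0.33333)
T(R, P) = -P/2 - R/2 (T(R, P) = -(R + P)/2 = -(P + R)/2 = -P/2 - R/2)
l(C) = -1/(24*C) (l(C) = (-1/(3*C))/8 = -1/(24*C))
T(-2, 0)*l(S(-1, -5)) + 75 = (-½*0 - ½*(-2))*(-1/24/(-5)) + 75 = (0 + 1)*(-1/24*(-⅕)) + 75 = 1*(1/120) + 75 = 1/120 + 75 = 9001/120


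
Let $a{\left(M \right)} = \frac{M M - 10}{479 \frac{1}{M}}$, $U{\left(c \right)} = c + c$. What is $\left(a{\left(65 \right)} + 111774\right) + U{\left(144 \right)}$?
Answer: $\frac{53951673}{479} \approx 1.1263 \cdot 10^{5}$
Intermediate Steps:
$U{\left(c \right)} = 2 c$
$a{\left(M \right)} = \frac{M \left(-10 + M^{2}\right)}{479}$ ($a{\left(M \right)} = \left(M^{2} - 10\right) \frac{M}{479} = \left(-10 + M^{2}\right) \frac{M}{479} = \frac{M \left(-10 + M^{2}\right)}{479}$)
$\left(a{\left(65 \right)} + 111774\right) + U{\left(144 \right)} = \left(\frac{1}{479} \cdot 65 \left(-10 + 65^{2}\right) + 111774\right) + 2 \cdot 144 = \left(\frac{1}{479} \cdot 65 \left(-10 + 4225\right) + 111774\right) + 288 = \left(\frac{1}{479} \cdot 65 \cdot 4215 + 111774\right) + 288 = \left(\frac{273975}{479} + 111774\right) + 288 = \frac{53813721}{479} + 288 = \frac{53951673}{479}$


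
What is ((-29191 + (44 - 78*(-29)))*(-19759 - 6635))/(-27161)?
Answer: -709602690/27161 ≈ -26126.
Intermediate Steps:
((-29191 + (44 - 78*(-29)))*(-19759 - 6635))/(-27161) = ((-29191 + (44 + 2262))*(-26394))*(-1/27161) = ((-29191 + 2306)*(-26394))*(-1/27161) = -26885*(-26394)*(-1/27161) = 709602690*(-1/27161) = -709602690/27161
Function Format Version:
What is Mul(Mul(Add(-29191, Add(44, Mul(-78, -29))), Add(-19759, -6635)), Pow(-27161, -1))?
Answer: Rational(-709602690, 27161) ≈ -26126.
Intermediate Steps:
Mul(Mul(Add(-29191, Add(44, Mul(-78, -29))), Add(-19759, -6635)), Pow(-27161, -1)) = Mul(Mul(Add(-29191, Add(44, 2262)), -26394), Rational(-1, 27161)) = Mul(Mul(Add(-29191, 2306), -26394), Rational(-1, 27161)) = Mul(Mul(-26885, -26394), Rational(-1, 27161)) = Mul(709602690, Rational(-1, 27161)) = Rational(-709602690, 27161)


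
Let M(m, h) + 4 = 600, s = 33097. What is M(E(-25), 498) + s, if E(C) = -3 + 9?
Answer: 33693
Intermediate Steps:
E(C) = 6
M(m, h) = 596 (M(m, h) = -4 + 600 = 596)
M(E(-25), 498) + s = 596 + 33097 = 33693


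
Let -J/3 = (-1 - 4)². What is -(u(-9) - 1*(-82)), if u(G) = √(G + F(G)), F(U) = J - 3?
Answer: -82 - I*√87 ≈ -82.0 - 9.3274*I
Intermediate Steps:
J = -75 (J = -3*(-1 - 4)² = -3*(-5)² = -3*25 = -75)
F(U) = -78 (F(U) = -75 - 3 = -78)
u(G) = √(-78 + G) (u(G) = √(G - 78) = √(-78 + G))
-(u(-9) - 1*(-82)) = -(√(-78 - 9) - 1*(-82)) = -(√(-87) + 82) = -(I*√87 + 82) = -(82 + I*√87) = -82 - I*√87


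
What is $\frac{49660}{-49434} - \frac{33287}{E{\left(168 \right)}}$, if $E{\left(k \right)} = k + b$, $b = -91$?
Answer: $- \frac{10709957}{24717} \approx -433.3$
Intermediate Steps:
$E{\left(k \right)} = -91 + k$ ($E{\left(k \right)} = k - 91 = -91 + k$)
$\frac{49660}{-49434} - \frac{33287}{E{\left(168 \right)}} = \frac{49660}{-49434} - \frac{33287}{-91 + 168} = 49660 \left(- \frac{1}{49434}\right) - \frac{33287}{77} = - \frac{24830}{24717} - \frac{33287}{77} = - \frac{10709957}{24717}$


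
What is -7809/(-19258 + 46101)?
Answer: -7809/26843 ≈ -0.29091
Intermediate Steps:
-7809/(-19258 + 46101) = -7809/26843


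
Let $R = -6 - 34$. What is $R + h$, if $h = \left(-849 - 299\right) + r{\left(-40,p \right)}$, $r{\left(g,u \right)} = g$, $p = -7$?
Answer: $-1228$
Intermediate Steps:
$R = -40$ ($R = -6 - 34 = -40$)
$h = -1188$ ($h = \left(-849 - 299\right) - 40 = -1148 - 40 = -1188$)
$R + h = -40 - 1188 = -1228$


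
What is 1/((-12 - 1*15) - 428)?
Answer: -1/455 ≈ -0.0021978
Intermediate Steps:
1/((-12 - 1*15) - 428) = 1/((-12 - 15) - 428) = 1/(-27 - 428) = 1/(-455) = -1/455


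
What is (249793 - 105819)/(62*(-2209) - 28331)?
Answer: -143974/165289 ≈ -0.87104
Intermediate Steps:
(249793 - 105819)/(62*(-2209) - 28331) = 143974/(-136958 - 28331) = 143974/(-165289) = 143974*(-1/165289) = -143974/165289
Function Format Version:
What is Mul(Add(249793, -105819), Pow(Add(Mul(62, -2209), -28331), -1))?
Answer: Rational(-143974, 165289) ≈ -0.87104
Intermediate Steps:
Mul(Add(249793, -105819), Pow(Add(Mul(62, -2209), -28331), -1)) = Mul(143974, Pow(Add(-136958, -28331), -1)) = Mul(143974, Pow(-165289, -1)) = Mul(143974, Rational(-1, 165289)) = Rational(-143974, 165289)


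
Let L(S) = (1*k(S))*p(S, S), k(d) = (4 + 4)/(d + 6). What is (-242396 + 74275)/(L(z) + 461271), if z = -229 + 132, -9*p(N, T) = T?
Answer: -137691099/377780173 ≈ -0.36447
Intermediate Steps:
p(N, T) = -T/9
k(d) = 8/(6 + d)
z = -97
L(S) = -8*S/(9*(6 + S)) (L(S) = (1*(8/(6 + S)))*(-S/9) = (8/(6 + S))*(-S/9) = -8*S/(9*(6 + S)))
(-242396 + 74275)/(L(z) + 461271) = (-242396 + 74275)/(-8*(-97)/(54 + 9*(-97)) + 461271) = -168121/(-8*(-97)/(54 - 873) + 461271) = -168121/(-8*(-97)/(-819) + 461271) = -168121/(-8*(-97)*(-1/819) + 461271) = -168121/(-776/819 + 461271) = -168121/377780173/819 = -168121*819/377780173 = -137691099/377780173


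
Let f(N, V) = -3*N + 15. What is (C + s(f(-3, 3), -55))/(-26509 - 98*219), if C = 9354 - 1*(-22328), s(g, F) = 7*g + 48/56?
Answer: -222956/335797 ≈ -0.66396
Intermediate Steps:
f(N, V) = 15 - 3*N
s(g, F) = 6/7 + 7*g (s(g, F) = 7*g + 48*(1/56) = 7*g + 6/7 = 6/7 + 7*g)
C = 31682 (C = 9354 + 22328 = 31682)
(C + s(f(-3, 3), -55))/(-26509 - 98*219) = (31682 + (6/7 + 7*(15 - 3*(-3))))/(-26509 - 98*219) = (31682 + (6/7 + 7*(15 + 9)))/(-26509 - 21462) = (31682 + (6/7 + 7*24))/(-47971) = (31682 + (6/7 + 168))*(-1/47971) = (31682 + 1182/7)*(-1/47971) = (222956/7)*(-1/47971) = -222956/335797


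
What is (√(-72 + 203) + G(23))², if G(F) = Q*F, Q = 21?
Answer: (483 + √131)² ≈ 2.4448e+5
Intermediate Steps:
G(F) = 21*F
(√(-72 + 203) + G(23))² = (√(-72 + 203) + 21*23)² = (√131 + 483)² = (483 + √131)²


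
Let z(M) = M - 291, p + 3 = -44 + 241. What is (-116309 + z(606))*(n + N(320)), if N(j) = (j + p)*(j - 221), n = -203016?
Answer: 17646167220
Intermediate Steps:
p = 194 (p = -3 + (-44 + 241) = -3 + 197 = 194)
z(M) = -291 + M
N(j) = (-221 + j)*(194 + j) (N(j) = (j + 194)*(j - 221) = (194 + j)*(-221 + j) = (-221 + j)*(194 + j))
(-116309 + z(606))*(n + N(320)) = (-116309 + (-291 + 606))*(-203016 + (-42874 + 320**2 - 27*320)) = (-116309 + 315)*(-203016 + (-42874 + 102400 - 8640)) = -115994*(-203016 + 50886) = -115994*(-152130) = 17646167220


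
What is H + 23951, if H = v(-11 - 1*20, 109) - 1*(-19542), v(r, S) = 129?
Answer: 43622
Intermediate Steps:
H = 19671 (H = 129 - 1*(-19542) = 129 + 19542 = 19671)
H + 23951 = 19671 + 23951 = 43622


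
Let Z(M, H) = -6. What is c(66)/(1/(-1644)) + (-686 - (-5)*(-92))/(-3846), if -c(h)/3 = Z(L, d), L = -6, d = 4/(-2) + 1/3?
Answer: -18968281/641 ≈ -29592.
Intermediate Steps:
d = -5/3 (d = 4*(-1/2) + 1*(1/3) = -2 + 1/3 = -5/3 ≈ -1.6667)
c(h) = 18 (c(h) = -3*(-6) = 18)
c(66)/(1/(-1644)) + (-686 - (-5)*(-92))/(-3846) = 18/(1/(-1644)) + (-686 - (-5)*(-92))/(-3846) = 18/(-1/1644) + (-686 - 1*460)*(-1/3846) = 18*(-1644) + (-686 - 460)*(-1/3846) = -29592 - 1146*(-1/3846) = -29592 + 191/641 = -18968281/641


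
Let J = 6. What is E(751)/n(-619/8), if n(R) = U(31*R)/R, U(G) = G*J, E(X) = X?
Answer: 751/186 ≈ 4.0376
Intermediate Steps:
U(G) = 6*G (U(G) = G*6 = 6*G)
n(R) = 186 (n(R) = (6*(31*R))/R = (186*R)/R = 186)
E(751)/n(-619/8) = 751/186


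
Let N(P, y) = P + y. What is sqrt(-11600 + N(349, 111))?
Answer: 2*I*sqrt(2785) ≈ 105.55*I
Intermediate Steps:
sqrt(-11600 + N(349, 111)) = sqrt(-11600 + (349 + 111)) = sqrt(-11600 + 460) = sqrt(-11140) = 2*I*sqrt(2785)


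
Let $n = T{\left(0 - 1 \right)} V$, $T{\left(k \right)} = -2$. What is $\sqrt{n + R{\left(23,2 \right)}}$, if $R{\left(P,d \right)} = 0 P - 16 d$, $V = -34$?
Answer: $6$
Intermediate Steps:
$R{\left(P,d \right)} = - 16 d$ ($R{\left(P,d \right)} = 0 - 16 d = - 16 d$)
$n = 68$ ($n = \left(-2\right) \left(-34\right) = 68$)
$\sqrt{n + R{\left(23,2 \right)}} = \sqrt{68 - 32} = \sqrt{36} = 6$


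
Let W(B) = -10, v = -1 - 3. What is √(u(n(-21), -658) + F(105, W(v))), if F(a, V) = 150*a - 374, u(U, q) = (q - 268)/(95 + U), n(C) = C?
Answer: 21*√47693/37 ≈ 123.95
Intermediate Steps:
v = -4
u(U, q) = (-268 + q)/(95 + U)
F(a, V) = -374 + 150*a
√(u(n(-21), -658) + F(105, W(v))) = √((-268 - 658)/(95 - 21) + (-374 + 150*105)) = √(-926/74 + (-374 + 15750)) = √((1/74)*(-926) + 15376) = √(-463/37 + 15376) = √(568449/37) = 21*√47693/37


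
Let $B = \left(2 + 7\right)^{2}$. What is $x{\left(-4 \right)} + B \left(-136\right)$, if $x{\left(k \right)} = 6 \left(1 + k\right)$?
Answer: $-11034$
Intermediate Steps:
$B = 81$ ($B = 9^{2} = 81$)
$x{\left(k \right)} = 6 + 6 k$
$x{\left(-4 \right)} + B \left(-136\right) = \left(6 + 6 \left(-4\right)\right) + 81 \left(-136\right) = \left(6 - 24\right) - 11016 = -18 - 11016 = -11034$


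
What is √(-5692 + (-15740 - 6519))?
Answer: 11*I*√231 ≈ 167.19*I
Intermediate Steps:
√(-5692 + (-15740 - 6519)) = √(-5692 - 22259) = √(-27951) = 11*I*√231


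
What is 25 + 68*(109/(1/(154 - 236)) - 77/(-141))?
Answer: -85688783/141 ≈ -6.0772e+5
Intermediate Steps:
25 + 68*(109/(1/(154 - 236)) - 77/(-141)) = 25 + 68*(109/(1/(-82)) - 77*(-1/141)) = 25 + 68*(109/(-1/82) + 77/141) = 25 + 68*(109*(-82) + 77/141) = 25 + 68*(-8938 + 77/141) = 25 + 68*(-1260181/141) = 25 - 85692308/141 = -85688783/141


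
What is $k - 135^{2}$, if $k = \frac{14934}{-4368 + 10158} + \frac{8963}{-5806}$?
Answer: $- \frac{102105045911}{5602790} \approx -18224.0$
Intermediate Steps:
$k = \frac{5801839}{5602790}$ ($k = \frac{14934}{5790} + 8963 \left(- \frac{1}{5806}\right) = 14934 \cdot \frac{1}{5790} - \frac{8963}{5806} = \frac{2489}{965} - \frac{8963}{5806} = \frac{5801839}{5602790} \approx 1.0355$)
$k - 135^{2} = \frac{5801839}{5602790} - 135^{2} = \frac{5801839}{5602790} - 18225 = - \frac{102105045911}{5602790}$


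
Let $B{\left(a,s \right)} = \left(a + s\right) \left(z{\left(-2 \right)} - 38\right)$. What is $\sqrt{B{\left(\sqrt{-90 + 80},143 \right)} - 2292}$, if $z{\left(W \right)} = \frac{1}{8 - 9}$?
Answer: $\sqrt{-7869 - 39 i \sqrt{10}} \approx 0.6951 - 88.71 i$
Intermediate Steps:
$z{\left(W \right)} = -1$ ($z{\left(W \right)} = \frac{1}{-1} = -1$)
$B{\left(a,s \right)} = - 39 a - 39 s$ ($B{\left(a,s \right)} = \left(a + s\right) \left(-1 - 38\right) = \left(a + s\right) \left(-39\right) = - 39 a - 39 s$)
$\sqrt{B{\left(\sqrt{-90 + 80},143 \right)} - 2292} = \sqrt{\left(- 39 \sqrt{-90 + 80} - 5577\right) - 2292} = \sqrt{\left(- 39 \sqrt{-10} - 5577\right) - 2292} = \sqrt{\left(- 39 i \sqrt{10} - 5577\right) - 2292} = \sqrt{\left(-5577 - 39 i \sqrt{10}\right) - 2292} = \sqrt{-7869 - 39 i \sqrt{10}}$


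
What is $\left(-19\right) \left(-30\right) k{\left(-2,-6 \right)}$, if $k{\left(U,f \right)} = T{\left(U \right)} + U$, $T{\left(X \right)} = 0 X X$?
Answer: $-1140$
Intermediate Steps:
$T{\left(X \right)} = 0$ ($T{\left(X \right)} = 0 X = 0$)
$k{\left(U,f \right)} = U$ ($k{\left(U,f \right)} = 0 + U = U$)
$\left(-19\right) \left(-30\right) k{\left(-2,-6 \right)} = \left(-19\right) \left(-30\right) \left(-2\right) = 570 \left(-2\right) = -1140$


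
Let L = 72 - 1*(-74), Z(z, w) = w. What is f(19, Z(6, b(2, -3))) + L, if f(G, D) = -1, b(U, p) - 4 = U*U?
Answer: 145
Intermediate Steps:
b(U, p) = 4 + U² (b(U, p) = 4 + U*U = 4 + U²)
L = 146 (L = 72 + 74 = 146)
f(19, Z(6, b(2, -3))) + L = -1 + 146 = 145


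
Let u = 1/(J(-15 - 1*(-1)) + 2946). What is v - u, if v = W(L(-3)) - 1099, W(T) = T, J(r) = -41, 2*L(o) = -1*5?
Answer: -6399717/5810 ≈ -1101.5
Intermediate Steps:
L(o) = -5/2 (L(o) = (-1*5)/2 = (½)*(-5) = -5/2)
v = -2203/2 (v = -5/2 - 1099 = -2203/2 ≈ -1101.5)
u = 1/2905 (u = 1/(-41 + 2946) = 1/2905 ≈ 0.00034423)
v - u = -2203/2 - 1*1/2905 = -2203/2 - 1/2905 = -6399717/5810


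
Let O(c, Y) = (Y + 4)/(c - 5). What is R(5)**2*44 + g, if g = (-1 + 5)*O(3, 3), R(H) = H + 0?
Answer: 1086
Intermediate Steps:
R(H) = H
O(c, Y) = (4 + Y)/(-5 + c)
g = -14 (g = (-1 + 5)*((4 + 3)/(-5 + 3)) = 4*(7/(-2)) = 4*(-1/2*7) = 4*(-7/2) = -14)
R(5)**2*44 + g = 5**2*44 - 14 = 25*44 - 14 = 1100 - 14 = 1086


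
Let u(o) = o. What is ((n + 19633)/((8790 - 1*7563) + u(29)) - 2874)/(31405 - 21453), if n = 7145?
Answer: -1791483/6249856 ≈ -0.28664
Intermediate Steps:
((n + 19633)/((8790 - 1*7563) + u(29)) - 2874)/(31405 - 21453) = ((7145 + 19633)/((8790 - 1*7563) + 29) - 2874)/(31405 - 21453) = (26778/((8790 - 7563) + 29) - 2874)/9952 = (26778/(1227 + 29) - 2874)*(1/9952) = (26778/1256 - 2874)*(1/9952) = (26778*(1/1256) - 2874)*(1/9952) = (13389/628 - 2874)*(1/9952) = -1791483/628*1/9952 = -1791483/6249856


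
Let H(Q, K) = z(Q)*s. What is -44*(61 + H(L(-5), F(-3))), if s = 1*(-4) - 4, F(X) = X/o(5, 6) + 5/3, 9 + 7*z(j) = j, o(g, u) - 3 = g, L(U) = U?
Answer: -3388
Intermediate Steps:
o(g, u) = 3 + g
z(j) = -9/7 + j/7
F(X) = 5/3 + X/8 (F(X) = X/(3 + 5) + 5/3 = X/8 + 5*(1/3) = X*(1/8) + 5/3 = X/8 + 5/3 = 5/3 + X/8)
s = -8 (s = -4 - 4 = -8)
H(Q, K) = 72/7 - 8*Q/7 (H(Q, K) = (-9/7 + Q/7)*(-8) = 72/7 - 8*Q/7)
-44*(61 + H(L(-5), F(-3))) = -44*(61 + (72/7 - 8/7*(-5))) = -44*(61 + (72/7 + 40/7)) = -44*(61 + 16) = -44*77 = -3388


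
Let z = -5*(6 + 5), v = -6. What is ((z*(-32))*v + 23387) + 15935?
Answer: 28762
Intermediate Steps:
z = -55 (z = -5*11 = -55)
((z*(-32))*v + 23387) + 15935 = (-55*(-32)*(-6) + 23387) + 15935 = (1760*(-6) + 23387) + 15935 = (-10560 + 23387) + 15935 = 12827 + 15935 = 28762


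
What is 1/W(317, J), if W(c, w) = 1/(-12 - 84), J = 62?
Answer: -96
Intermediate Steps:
W(c, w) = -1/96 (W(c, w) = 1/(-96) = -1/96)
1/W(317, J) = 1/(-1/96) = -96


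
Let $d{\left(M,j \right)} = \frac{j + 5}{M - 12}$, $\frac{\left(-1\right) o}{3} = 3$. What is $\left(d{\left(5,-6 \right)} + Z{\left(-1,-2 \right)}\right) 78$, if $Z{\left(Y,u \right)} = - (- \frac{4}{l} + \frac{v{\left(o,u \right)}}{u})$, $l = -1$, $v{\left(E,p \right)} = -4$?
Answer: $- \frac{3198}{7} \approx -456.86$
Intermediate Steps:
$o = -9$ ($o = \left(-3\right) 3 = -9$)
$d{\left(M,j \right)} = \frac{5 + j}{-12 + M}$
$Z{\left(Y,u \right)} = -4 + \frac{4}{u}$ ($Z{\left(Y,u \right)} = - (- \frac{4}{-1} - \frac{4}{u}) = - (\left(-4\right) \left(-1\right) - \frac{4}{u}) = - (4 - \frac{4}{u}) = -4 + \frac{4}{u}$)
$\left(d{\left(5,-6 \right)} + Z{\left(-1,-2 \right)}\right) 78 = \left(\frac{5 - 6}{-12 + 5} - \left(4 - \frac{4}{-2}\right)\right) 78 = \left(\frac{1}{-7} \left(-1\right) + \left(-4 + 4 \left(- \frac{1}{2}\right)\right)\right) 78 = \left(\left(- \frac{1}{7}\right) \left(-1\right) - 6\right) 78 = \left(\frac{1}{7} - 6\right) 78 = \left(- \frac{41}{7}\right) 78 = - \frac{3198}{7}$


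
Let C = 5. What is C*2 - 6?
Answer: 4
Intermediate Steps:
C*2 - 6 = 5*2 - 6 = 10 - 6 = 4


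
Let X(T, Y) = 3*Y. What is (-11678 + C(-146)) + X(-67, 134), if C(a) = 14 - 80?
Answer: -11342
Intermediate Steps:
C(a) = -66
(-11678 + C(-146)) + X(-67, 134) = (-11678 - 66) + 3*134 = -11744 + 402 = -11342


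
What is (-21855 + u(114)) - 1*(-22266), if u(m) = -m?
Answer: 297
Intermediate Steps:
(-21855 + u(114)) - 1*(-22266) = (-21855 - 1*114) - 1*(-22266) = (-21855 - 114) + 22266 = -21969 + 22266 = 297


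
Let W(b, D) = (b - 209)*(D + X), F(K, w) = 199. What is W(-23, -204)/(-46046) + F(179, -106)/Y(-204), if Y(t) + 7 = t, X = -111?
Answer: -1755931/693979 ≈ -2.5302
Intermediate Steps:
Y(t) = -7 + t
W(b, D) = (-209 + b)*(-111 + D) (W(b, D) = (b - 209)*(D - 111) = (-209 + b)*(-111 + D))
W(-23, -204)/(-46046) + F(179, -106)/Y(-204) = (23199 - 209*(-204) - 111*(-23) - 204*(-23))/(-46046) + 199/(-7 - 204) = (23199 + 42636 + 2553 + 4692)*(-1/46046) + 199/(-211) = 73080*(-1/46046) + 199*(-1/211) = -5220/3289 - 199/211 = -1755931/693979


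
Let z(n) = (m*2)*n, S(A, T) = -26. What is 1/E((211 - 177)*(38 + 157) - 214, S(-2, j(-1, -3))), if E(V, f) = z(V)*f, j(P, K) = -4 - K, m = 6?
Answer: -1/2001792 ≈ -4.9955e-7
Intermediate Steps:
z(n) = 12*n (z(n) = (6*2)*n = 12*n)
E(V, f) = 12*V*f (E(V, f) = (12*V)*f = 12*V*f)
1/E((211 - 177)*(38 + 157) - 214, S(-2, j(-1, -3))) = 1/(12*((211 - 177)*(38 + 157) - 214)*(-26)) = 1/(12*(34*195 - 214)*(-26)) = 1/(12*(6630 - 214)*(-26)) = 1/(12*6416*(-26)) = 1/(-2001792) = -1/2001792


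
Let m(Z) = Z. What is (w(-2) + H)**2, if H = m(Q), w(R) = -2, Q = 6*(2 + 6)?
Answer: 2116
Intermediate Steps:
Q = 48 (Q = 6*8 = 48)
H = 48
(w(-2) + H)**2 = (-2 + 48)**2 = 46**2 = 2116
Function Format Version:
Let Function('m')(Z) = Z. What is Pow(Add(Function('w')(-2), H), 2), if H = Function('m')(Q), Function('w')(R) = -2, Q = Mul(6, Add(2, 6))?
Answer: 2116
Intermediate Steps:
Q = 48 (Q = Mul(6, 8) = 48)
H = 48
Pow(Add(Function('w')(-2), H), 2) = Pow(Add(-2, 48), 2) = Pow(46, 2) = 2116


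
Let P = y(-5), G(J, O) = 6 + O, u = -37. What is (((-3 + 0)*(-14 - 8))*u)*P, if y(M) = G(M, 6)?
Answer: -29304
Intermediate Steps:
y(M) = 12 (y(M) = 6 + 6 = 12)
P = 12
(((-3 + 0)*(-14 - 8))*u)*P = (((-3 + 0)*(-14 - 8))*(-37))*12 = (-3*(-22)*(-37))*12 = (66*(-37))*12 = -2442*12 = -29304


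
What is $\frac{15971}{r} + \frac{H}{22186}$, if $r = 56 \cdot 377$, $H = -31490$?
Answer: $- \frac{155242137}{234195416} \approx -0.66287$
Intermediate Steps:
$r = 21112$
$\frac{15971}{r} + \frac{H}{22186} = \frac{15971}{21112} - \frac{31490}{22186} = 15971 \cdot \frac{1}{21112} - \frac{15745}{11093} = \frac{15971}{21112} - \frac{15745}{11093} = - \frac{155242137}{234195416}$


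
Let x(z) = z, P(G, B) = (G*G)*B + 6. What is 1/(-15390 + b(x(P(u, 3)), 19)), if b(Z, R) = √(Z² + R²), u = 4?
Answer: -15390/236848823 - √3277/236848823 ≈ -6.5220e-5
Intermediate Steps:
P(G, B) = 6 + B*G² (P(G, B) = G²*B + 6 = B*G² + 6 = 6 + B*G²)
b(Z, R) = √(R² + Z²)
1/(-15390 + b(x(P(u, 3)), 19)) = 1/(-15390 + √(19² + (6 + 3*4²)²)) = 1/(-15390 + √(361 + (6 + 3*16)²)) = 1/(-15390 + √(361 + (6 + 48)²)) = 1/(-15390 + √(361 + 54²)) = 1/(-15390 + √(361 + 2916)) = 1/(-15390 + √3277)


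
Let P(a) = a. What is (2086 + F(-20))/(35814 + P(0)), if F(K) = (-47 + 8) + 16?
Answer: 2063/35814 ≈ 0.057603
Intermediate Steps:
F(K) = -23 (F(K) = -39 + 16 = -23)
(2086 + F(-20))/(35814 + P(0)) = (2086 - 23)/(35814 + 0) = 2063/35814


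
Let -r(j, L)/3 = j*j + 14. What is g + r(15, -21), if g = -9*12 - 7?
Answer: -832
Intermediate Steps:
r(j, L) = -42 - 3*j² (r(j, L) = -3*(j*j + 14) = -3*(j² + 14) = -3*(14 + j²) = -42 - 3*j²)
g = -115 (g = -108 - 7 = -115)
g + r(15, -21) = -115 + (-42 - 3*15²) = -115 + (-42 - 3*225) = -115 + (-42 - 675) = -115 - 717 = -832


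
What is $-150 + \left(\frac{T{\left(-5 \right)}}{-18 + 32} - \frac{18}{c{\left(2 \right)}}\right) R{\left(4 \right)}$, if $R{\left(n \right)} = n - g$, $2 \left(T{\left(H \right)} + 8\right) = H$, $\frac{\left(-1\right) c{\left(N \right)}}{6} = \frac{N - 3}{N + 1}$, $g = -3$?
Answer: $- \frac{873}{4} \approx -218.25$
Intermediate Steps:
$c{\left(N \right)} = - \frac{6 \left(-3 + N\right)}{1 + N}$ ($c{\left(N \right)} = - 6 \frac{N - 3}{N + 1} = - 6 \frac{-3 + N}{1 + N} = - \frac{6 \left(-3 + N\right)}{1 + N}$)
$T{\left(H \right)} = -8 + \frac{H}{2}$
$R{\left(n \right)} = 3 + n$ ($R{\left(n \right)} = n - -3 = n + 3 = 3 + n$)
$-150 + \left(\frac{T{\left(-5 \right)}}{-18 + 32} - \frac{18}{c{\left(2 \right)}}\right) R{\left(4 \right)} = -150 + \left(\frac{-8 + \frac{1}{2} \left(-5\right)}{-18 + 32} - \frac{18}{6 \frac{1}{1 + 2} \left(3 - 2\right)}\right) \left(3 + 4\right) = -150 + \left(\frac{-8 - \frac{5}{2}}{14} - \frac{18}{6 \cdot \frac{1}{3} \left(3 - 2\right)}\right) 7 = -150 + \left(\left(- \frac{21}{2}\right) \frac{1}{14} - \frac{18}{6 \cdot \frac{1}{3} \cdot 1}\right) 7 = -150 + \left(- \frac{3}{4} - \frac{18}{2}\right) 7 = -150 + \left(- \frac{3}{4} - 9\right) 7 = -150 - \frac{273}{4} = - \frac{873}{4}$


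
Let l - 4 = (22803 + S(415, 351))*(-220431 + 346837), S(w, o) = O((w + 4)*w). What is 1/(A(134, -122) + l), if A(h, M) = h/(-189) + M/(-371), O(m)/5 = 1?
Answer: 1431/4125670381868 ≈ 3.4685e-10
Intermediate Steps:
O(m) = 5 (O(m) = 5*1 = 5)
A(h, M) = -h/189 - M/371 (A(h, M) = h*(-1/189) + M*(-1/371) = -h/189 - M/371)
S(w, o) = 5
l = 2883068052 (l = 4 + (22803 + 5)*(-220431 + 346837) = 4 + 22808*126406 = 4 + 2883068048 = 2883068052)
1/(A(134, -122) + l) = 1/((-1/189*134 - 1/371*(-122)) + 2883068052) = 1/((-134/189 + 122/371) + 2883068052) = 1/(-544/1431 + 2883068052) = 1/(4125670381868/1431) = 1431/4125670381868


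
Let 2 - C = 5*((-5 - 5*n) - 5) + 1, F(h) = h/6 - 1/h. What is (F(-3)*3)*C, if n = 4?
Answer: -151/2 ≈ -75.500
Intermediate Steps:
F(h) = -1/h + h/6 (F(h) = h*(1/6) - 1/h = h/6 - 1/h = -1/h + h/6)
C = 151 (C = 2 - (5*((-5 - 5*4) - 5) + 1) = 2 - (5*((-5 - 20) - 5) + 1) = 2 - (5*(-25 - 5) + 1) = 2 - (5*(-30) + 1) = 2 - (-150 + 1) = 2 - 1*(-149) = 2 + 149 = 151)
(F(-3)*3)*C = ((-1/(-3) + (1/6)*(-3))*3)*151 = ((-1*(-1/3) - 1/2)*3)*151 = ((1/3 - 1/2)*3)*151 = -1/6*3*151 = -1/2*151 = -151/2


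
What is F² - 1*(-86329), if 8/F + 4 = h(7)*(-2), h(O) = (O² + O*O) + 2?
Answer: 224541733/2601 ≈ 86329.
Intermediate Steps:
h(O) = 2 + 2*O² (h(O) = (O² + O²) + 2 = 2*O² + 2 = 2 + 2*O²)
F = -2/51 (F = 8/(-4 + (2 + 2*7²)*(-2)) = 8/(-4 + (2 + 2*49)*(-2)) = 8/(-4 + (2 + 98)*(-2)) = 8/(-4 + 100*(-2)) = 8/(-4 - 200) = 8/(-204) = 8*(-1/204) = -2/51 ≈ -0.039216)
F² - 1*(-86329) = (-2/51)² - 1*(-86329) = 4/2601 + 86329 = 224541733/2601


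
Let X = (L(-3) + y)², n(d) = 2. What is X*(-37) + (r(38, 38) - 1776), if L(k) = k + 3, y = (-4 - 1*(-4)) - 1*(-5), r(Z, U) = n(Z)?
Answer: -2699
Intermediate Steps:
r(Z, U) = 2
y = 5 (y = (-4 + 4) + 5 = 0 + 5 = 5)
L(k) = 3 + k
X = 25 (X = ((3 - 3) + 5)² = (0 + 5)² = 5² = 25)
X*(-37) + (r(38, 38) - 1776) = 25*(-37) + (2 - 1776) = -925 - 1774 = -2699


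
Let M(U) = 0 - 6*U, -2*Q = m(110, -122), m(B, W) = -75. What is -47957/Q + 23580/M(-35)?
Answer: -612448/525 ≈ -1166.6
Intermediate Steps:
Q = 75/2 (Q = -½*(-75) = 75/2 ≈ 37.500)
M(U) = -6*U
-47957/Q + 23580/M(-35) = -47957/75/2 + 23580/((-6*(-35))) = -47957*2/75 + 23580/210 = -95914/75 + 23580*(1/210) = -95914/75 + 786/7 = -612448/525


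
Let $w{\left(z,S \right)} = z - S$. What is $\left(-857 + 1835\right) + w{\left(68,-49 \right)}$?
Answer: $1095$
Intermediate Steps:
$\left(-857 + 1835\right) + w{\left(68,-49 \right)} = \left(-857 + 1835\right) + \left(68 - -49\right) = 978 + \left(68 + 49\right) = 978 + 117 = 1095$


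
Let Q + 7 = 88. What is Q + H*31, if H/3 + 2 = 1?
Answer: -12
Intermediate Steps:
Q = 81 (Q = -7 + 88 = 81)
H = -3 (H = -6 + 3*1 = -6 + 3 = -3)
Q + H*31 = 81 - 3*31 = 81 - 93 = -12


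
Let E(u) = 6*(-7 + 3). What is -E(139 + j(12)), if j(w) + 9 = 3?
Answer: 24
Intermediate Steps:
j(w) = -6 (j(w) = -9 + 3 = -6)
E(u) = -24 (E(u) = 6*(-4) = -24)
-E(139 + j(12)) = -1*(-24) = 24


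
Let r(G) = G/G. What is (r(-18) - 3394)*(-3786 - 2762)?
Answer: 22217364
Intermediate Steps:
r(G) = 1
(r(-18) - 3394)*(-3786 - 2762) = (1 - 3394)*(-3786 - 2762) = -3393*(-6548) = 22217364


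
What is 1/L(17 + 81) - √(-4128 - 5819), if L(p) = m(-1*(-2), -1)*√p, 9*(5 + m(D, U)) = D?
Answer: -9*√2/602 - 7*I*√203 ≈ -0.021143 - 99.735*I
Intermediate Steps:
m(D, U) = -5 + D/9
L(p) = -43*√p/9 (L(p) = (-5 + (-1*(-2))/9)*√p = (-5 + (⅑)*2)*√p = (-5 + 2/9)*√p = -43*√p/9)
1/L(17 + 81) - √(-4128 - 5819) = 1/(-43*√(17 + 81)/9) - √(-4128 - 5819) = 1/(-301*√2/9) - √(-9947) = 1/(-301*√2/9) - 7*I*√203 = -9*√2/602 - 7*I*√203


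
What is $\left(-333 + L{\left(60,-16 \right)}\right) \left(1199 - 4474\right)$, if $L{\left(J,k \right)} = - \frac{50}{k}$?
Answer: $\frac{8642725}{8} \approx 1.0803 \cdot 10^{6}$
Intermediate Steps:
$\left(-333 + L{\left(60,-16 \right)}\right) \left(1199 - 4474\right) = \left(-333 - \frac{50}{-16}\right) \left(1199 - 4474\right) = \left(-333 - - \frac{25}{8}\right) \left(-3275\right) = \left(-333 + \frac{25}{8}\right) \left(-3275\right) = \left(- \frac{2639}{8}\right) \left(-3275\right) = \frac{8642725}{8}$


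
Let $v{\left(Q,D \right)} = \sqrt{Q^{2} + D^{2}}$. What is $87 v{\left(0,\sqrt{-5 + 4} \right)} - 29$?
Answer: $-29 + 87 i \approx -29.0 + 87.0 i$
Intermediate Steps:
$v{\left(Q,D \right)} = \sqrt{D^{2} + Q^{2}}$
$87 v{\left(0,\sqrt{-5 + 4} \right)} - 29 = 87 \sqrt{\left(\sqrt{-5 + 4}\right)^{2} + 0^{2}} - 29 = 87 \sqrt{\left(\sqrt{-1}\right)^{2} + 0} - 29 = 87 \sqrt{i^{2} + 0} - 29 = 87 \sqrt{-1 + 0} - 29 = 87 \sqrt{-1} - 29 = 87 i - 29 = -29 + 87 i$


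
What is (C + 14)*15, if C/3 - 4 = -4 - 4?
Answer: 30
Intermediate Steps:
C = -12 (C = 12 + 3*(-4 - 4) = 12 + 3*(-8) = 12 - 24 = -12)
(C + 14)*15 = (-12 + 14)*15 = 2*15 = 30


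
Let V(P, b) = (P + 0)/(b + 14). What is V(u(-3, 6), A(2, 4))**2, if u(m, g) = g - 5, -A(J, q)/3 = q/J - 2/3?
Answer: 1/100 ≈ 0.010000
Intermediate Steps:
A(J, q) = 2 - 3*q/J (A(J, q) = -3*(q/J - 2/3) = -3*(-2/3 + q/J) = 2 - 3*q/J)
u(m, g) = -5 + g
V(P, b) = P/(14 + b)
V(u(-3, 6), A(2, 4))**2 = ((-5 + 6)/(14 + (2 - 3*4/2)))**2 = (1/(14 + (2 - 3*4*1/2)))**2 = (1/(14 + (2 - 6)))**2 = (1/(14 - 4))**2 = (1/10)**2 = 1/100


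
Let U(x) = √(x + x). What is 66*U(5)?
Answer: 66*√10 ≈ 208.71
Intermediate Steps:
U(x) = √2*√x (U(x) = √(2*x) = √2*√x)
66*U(5) = 66*(√2*√5) = 66*√10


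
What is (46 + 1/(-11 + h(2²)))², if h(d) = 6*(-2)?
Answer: 1117249/529 ≈ 2112.0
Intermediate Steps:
h(d) = -12
(46 + 1/(-11 + h(2²)))² = (46 + 1/(-11 - 12))² = (46 + 1/(-23))² = (46 - 1/23)² = (1057/23)² = 1117249/529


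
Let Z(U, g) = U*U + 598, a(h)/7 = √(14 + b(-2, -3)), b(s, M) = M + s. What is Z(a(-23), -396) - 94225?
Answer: -93186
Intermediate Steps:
a(h) = 21 (a(h) = 7*√(14 + (-3 - 2)) = 7*√(14 - 5) = 7*√9 = 7*3 = 21)
Z(U, g) = 598 + U² (Z(U, g) = U² + 598 = 598 + U²)
Z(a(-23), -396) - 94225 = (598 + 21²) - 94225 = (598 + 441) - 94225 = 1039 - 94225 = -93186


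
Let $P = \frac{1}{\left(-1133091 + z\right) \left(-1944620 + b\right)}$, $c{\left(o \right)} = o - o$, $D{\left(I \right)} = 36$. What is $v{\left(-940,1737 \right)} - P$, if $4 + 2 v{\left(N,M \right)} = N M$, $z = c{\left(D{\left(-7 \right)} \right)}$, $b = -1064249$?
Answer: $- \frac{2783343519783022969}{3409322384079} \approx -8.1639 \cdot 10^{5}$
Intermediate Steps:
$c{\left(o \right)} = 0$
$z = 0$
$v{\left(N,M \right)} = -2 + \frac{M N}{2}$ ($v{\left(N,M \right)} = -2 + \frac{N M}{2} = -2 + \frac{M N}{2}$)
$P = \frac{1}{3409322384079}$ ($P = \frac{1}{\left(-1133091 + 0\right) \left(-1944620 - 1064249\right)} = \frac{1}{\left(-1133091\right) \left(-3008869\right)} = \frac{1}{3409322384079} \approx 2.9331 \cdot 10^{-13}$)
$v{\left(-940,1737 \right)} - P = \left(-2 + \frac{1}{2} \cdot 1737 \left(-940\right)\right) - \frac{1}{3409322384079} = \left(-2 - 816390\right) - \frac{1}{3409322384079} = -816392 - \frac{1}{3409322384079} = - \frac{2783343519783022969}{3409322384079}$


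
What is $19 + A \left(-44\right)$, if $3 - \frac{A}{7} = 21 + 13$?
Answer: $9567$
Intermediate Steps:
$A = -217$ ($A = 21 - 7 \left(21 + 13\right) = 21 - 238 = -217$)
$19 + A \left(-44\right) = 19 - -9548 = 19 + 9548 = 9567$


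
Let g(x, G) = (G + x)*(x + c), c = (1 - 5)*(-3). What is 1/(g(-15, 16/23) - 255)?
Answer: -23/4878 ≈ -0.0047150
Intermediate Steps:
c = 12 (c = -4*(-3) = 12)
g(x, G) = (12 + x)*(G + x) (g(x, G) = (G + x)*(x + 12) = (G + x)*(12 + x) = (12 + x)*(G + x))
1/(g(-15, 16/23) - 255) = 1/(((-15)**2 + 12*(16/23) + 12*(-15) + (16/23)*(-15)) - 255) = 1/((225 + 12*(16*(1/23)) - 180 + (16*(1/23))*(-15)) - 255) = 1/((225 + 12*(16/23) - 180 + (16/23)*(-15)) - 255) = 1/((225 + 192/23 - 180 - 240/23) - 255) = 1/(987/23 - 255) = 1/(-4878/23) = -23/4878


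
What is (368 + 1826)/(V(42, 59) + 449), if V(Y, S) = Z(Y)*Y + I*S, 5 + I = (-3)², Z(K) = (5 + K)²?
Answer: 2194/93463 ≈ 0.023475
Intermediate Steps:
I = 4 (I = -5 + (-3)² = -5 + 9 = 4)
V(Y, S) = 4*S + Y*(5 + Y)² (V(Y, S) = (5 + Y)²*Y + 4*S = Y*(5 + Y)² + 4*S = 4*S + Y*(5 + Y)²)
(368 + 1826)/(V(42, 59) + 449) = (368 + 1826)/((4*59 + 42*(5 + 42)²) + 449) = 2194/((236 + 42*47²) + 449) = 2194/((236 + 42*2209) + 449) = 2194/((236 + 92778) + 449) = 2194/(93014 + 449) = 2194/93463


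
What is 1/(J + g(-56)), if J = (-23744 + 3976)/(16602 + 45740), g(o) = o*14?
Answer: -4453/3492564 ≈ -0.0012750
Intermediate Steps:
g(o) = 14*o
J = -1412/4453 (J = -19768/62342 = -19768*1/62342 = -1412/4453 ≈ -0.31709)
1/(J + g(-56)) = 1/(-1412/4453 + 14*(-56)) = 1/(-1412/4453 - 784) = 1/(-3492564/4453) = -4453/3492564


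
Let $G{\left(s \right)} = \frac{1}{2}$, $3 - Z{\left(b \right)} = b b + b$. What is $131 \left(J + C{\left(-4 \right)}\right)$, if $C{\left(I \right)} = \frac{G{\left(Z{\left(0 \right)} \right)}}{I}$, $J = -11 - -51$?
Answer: $\frac{41789}{8} \approx 5223.6$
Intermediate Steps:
$Z{\left(b \right)} = 3 - b - b^{2}$ ($Z{\left(b \right)} = 3 - \left(b b + b\right) = 3 - \left(b^{2} + b\right) = 3 - \left(b + b^{2}\right) = 3 - b - b^{2}$)
$J = 40$ ($J = -11 + 51 = 40$)
$G{\left(s \right)} = \frac{1}{2}$
$C{\left(I \right)} = \frac{1}{2 I}$
$131 \left(J + C{\left(-4 \right)}\right) = 131 \left(40 + \frac{1}{2 \left(-4\right)}\right) = 131 \left(40 + \frac{1}{2} \left(- \frac{1}{4}\right)\right) = 131 \left(40 - \frac{1}{8}\right) = 131 \cdot \frac{319}{8} = \frac{41789}{8}$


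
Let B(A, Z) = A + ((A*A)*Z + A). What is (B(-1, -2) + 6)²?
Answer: 4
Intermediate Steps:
B(A, Z) = 2*A + Z*A² (B(A, Z) = A + (A²*Z + A) = A + (Z*A² + A) = A + (A + Z*A²) = 2*A + Z*A²)
(B(-1, -2) + 6)² = (-(2 - 1*(-2)) + 6)² = (-(2 + 2) + 6)² = (-1*4 + 6)² = (-4 + 6)² = 2² = 4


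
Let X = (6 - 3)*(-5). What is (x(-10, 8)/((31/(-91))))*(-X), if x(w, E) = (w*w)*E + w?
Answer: -1078350/31 ≈ -34786.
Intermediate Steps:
x(w, E) = w + E*w² (x(w, E) = w²*E + w = E*w² + w = w + E*w²)
X = -15 (X = 3*(-5) = -15)
(x(-10, 8)/((31/(-91))))*(-X) = ((-10*(1 + 8*(-10)))/((31/(-91))))*(-1*(-15)) = ((-10*(1 - 80))/((31*(-1/91))))*15 = ((-10*(-79))/(-31/91))*15 = (790*(-91/31))*15 = -71890/31*15 = -1078350/31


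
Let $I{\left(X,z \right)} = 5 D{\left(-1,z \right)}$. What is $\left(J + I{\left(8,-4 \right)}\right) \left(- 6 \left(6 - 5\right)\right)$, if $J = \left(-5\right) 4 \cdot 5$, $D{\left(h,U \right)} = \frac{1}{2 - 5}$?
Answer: $610$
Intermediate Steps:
$D{\left(h,U \right)} = - \frac{1}{3}$ ($D{\left(h,U \right)} = \frac{1}{-3} = - \frac{1}{3}$)
$I{\left(X,z \right)} = - \frac{5}{3}$ ($I{\left(X,z \right)} = 5 \left(- \frac{1}{3}\right) = - \frac{5}{3}$)
$J = -100$ ($J = \left(-20\right) 5 = -100$)
$\left(J + I{\left(8,-4 \right)}\right) \left(- 6 \left(6 - 5\right)\right) = \left(-100 - \frac{5}{3}\right) \left(- 6 \left(6 - 5\right)\right) = - \frac{305 \left(- 6 \left(6 - 5\right)\right)}{3} = - \frac{305 \left(\left(-6\right) 1\right)}{3} = \left(- \frac{305}{3}\right) \left(-6\right) = 610$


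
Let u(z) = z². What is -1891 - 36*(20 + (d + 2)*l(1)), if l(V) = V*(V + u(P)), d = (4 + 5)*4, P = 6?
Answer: -53227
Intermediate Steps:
d = 36 (d = 9*4 = 36)
l(V) = V*(36 + V) (l(V) = V*(V + 6²) = V*(V + 36) = V*(36 + V))
-1891 - 36*(20 + (d + 2)*l(1)) = -1891 - 36*(20 + (36 + 2)*(1*(36 + 1))) = -1891 - 36*(20 + 38*(1*37)) = -1891 - 36*(20 + 38*37) = -1891 - 36*(20 + 1406) = -1891 - 36*1426 = -1891 - 1*51336 = -1891 - 51336 = -53227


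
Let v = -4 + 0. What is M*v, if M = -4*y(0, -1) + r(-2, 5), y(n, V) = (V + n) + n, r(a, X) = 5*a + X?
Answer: 4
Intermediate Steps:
r(a, X) = X + 5*a
y(n, V) = V + 2*n
M = -1 (M = -4*(-1 + 2*0) + (5 + 5*(-2)) = -4*(-1 + 0) + (5 - 10) = -4*(-1) - 5 = 4 - 5 = -1)
v = -4
M*v = -1*(-4) = 4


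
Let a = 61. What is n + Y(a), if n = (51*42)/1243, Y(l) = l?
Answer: 77965/1243 ≈ 62.723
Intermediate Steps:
n = 2142/1243 (n = 2142*(1/1243) = 2142/1243 ≈ 1.7232)
n + Y(a) = 2142/1243 + 61 = 77965/1243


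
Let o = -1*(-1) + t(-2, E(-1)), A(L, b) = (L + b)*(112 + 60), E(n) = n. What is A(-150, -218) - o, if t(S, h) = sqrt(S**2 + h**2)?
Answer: -63297 - sqrt(5) ≈ -63299.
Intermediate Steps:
A(L, b) = 172*L + 172*b (A(L, b) = (L + b)*172 = 172*L + 172*b)
o = 1 + sqrt(5) (o = -1*(-1) + sqrt((-2)**2 + (-1)**2) = 1 + sqrt(4 + 1) = 1 + sqrt(5) ≈ 3.2361)
A(-150, -218) - o = (172*(-150) + 172*(-218)) - (1 + sqrt(5)) = (-25800 - 37496) + (-1 - sqrt(5)) = -63296 + (-1 - sqrt(5)) = -63297 - sqrt(5)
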